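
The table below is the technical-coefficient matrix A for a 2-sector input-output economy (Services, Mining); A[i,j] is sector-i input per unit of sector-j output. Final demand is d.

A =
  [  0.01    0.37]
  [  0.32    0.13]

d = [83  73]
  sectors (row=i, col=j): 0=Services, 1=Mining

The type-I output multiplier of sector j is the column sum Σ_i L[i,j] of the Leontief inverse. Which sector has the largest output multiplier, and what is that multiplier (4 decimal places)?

Mining (1.8307)

Form M = I − A:
  [  0.99   -0.37]
  [ -0.32    0.87]
Leontief inverse L = M⁻¹:
  [  1.1711    0.4980]
  [  0.4307    1.3326]
Total output x = L · d:
  x_0 = 1.1711·83 + 0.4980·73 = 133.5577
  x_1 = 0.4307·83 + 1.3326·73 = 133.0327
Output multipliers (column sums of L):
  Services: 1.6018
  Mining: 1.8307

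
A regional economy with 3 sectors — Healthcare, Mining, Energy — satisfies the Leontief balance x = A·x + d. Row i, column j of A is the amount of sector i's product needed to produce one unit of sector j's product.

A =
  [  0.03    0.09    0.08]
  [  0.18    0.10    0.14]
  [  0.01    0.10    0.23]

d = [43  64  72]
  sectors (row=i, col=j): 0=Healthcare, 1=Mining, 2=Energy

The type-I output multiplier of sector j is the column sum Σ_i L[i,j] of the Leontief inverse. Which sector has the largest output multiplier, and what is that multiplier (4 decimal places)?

Energy (1.6954)

Form M = I − A:
  [  0.97   -0.09   -0.08]
  [ -0.18    0.90   -0.14]
  [ -0.01   -0.10    0.77]
Leontief inverse L = M⁻¹:
  [  1.0546    0.1201    0.1314]
  [  0.2174    1.1588    0.2333]
  [  0.0419    0.1520    1.3307]
Total output x = L · d:
  x_0 = 1.0546·43 + 0.1201·64 + 0.1314·72 = 62.4899
  x_1 = 0.2174·43 + 1.1588·64 + 0.2333·72 = 100.3072
  x_2 = 0.0419·43 + 0.1520·64 + 1.3307·72 = 107.3450
Output multipliers (column sums of L):
  Healthcare: 1.3139
  Mining: 1.4309
  Energy: 1.6954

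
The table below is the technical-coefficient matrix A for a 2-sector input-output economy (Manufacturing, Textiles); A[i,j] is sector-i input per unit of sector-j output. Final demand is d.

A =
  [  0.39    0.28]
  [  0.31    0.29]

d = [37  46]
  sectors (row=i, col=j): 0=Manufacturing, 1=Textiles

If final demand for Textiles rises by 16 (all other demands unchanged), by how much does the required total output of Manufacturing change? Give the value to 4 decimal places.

12.9368

Form M = I − A:
  [  0.61   -0.28]
  [ -0.31    0.71]
Leontief inverse L = M⁻¹:
  [  2.0502    0.8085]
  [  0.8952    1.7615]
Total output x = L · d:
  x_0 = 2.0502·37 + 0.8085·46 = 113.0523
  x_1 = 0.8952·37 + 1.7615·46 = 114.1496
Δx_0 = L[0,1] · Δd_1 = 0.8085 · 16 = 12.9368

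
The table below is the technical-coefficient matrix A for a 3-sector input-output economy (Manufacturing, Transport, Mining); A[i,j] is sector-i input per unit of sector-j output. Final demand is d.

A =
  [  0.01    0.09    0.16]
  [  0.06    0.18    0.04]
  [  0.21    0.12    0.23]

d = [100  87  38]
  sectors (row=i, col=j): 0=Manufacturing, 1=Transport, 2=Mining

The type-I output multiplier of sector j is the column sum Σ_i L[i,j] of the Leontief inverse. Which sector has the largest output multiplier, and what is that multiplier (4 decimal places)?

Mining (1.6880)

Form M = I − A:
  [  0.99   -0.09   -0.16]
  [ -0.06    0.82   -0.04]
  [ -0.21   -0.12    0.77]
Leontief inverse L = M⁻¹:
  [  1.0680    0.1508    0.2298]
  [  0.0931    1.2420    0.0839]
  [  0.3058    0.2347    1.3744]
Total output x = L · d:
  x_0 = 1.0680·100 + 0.1508·87 + 0.2298·38 = 128.6515
  x_1 = 0.0931·100 + 1.2420·87 + 0.0839·38 = 120.5464
  x_2 = 0.3058·100 + 0.2347·87 + 1.3744·38 = 103.2239
Output multipliers (column sums of L):
  Manufacturing: 1.4668
  Transport: 1.6275
  Mining: 1.6880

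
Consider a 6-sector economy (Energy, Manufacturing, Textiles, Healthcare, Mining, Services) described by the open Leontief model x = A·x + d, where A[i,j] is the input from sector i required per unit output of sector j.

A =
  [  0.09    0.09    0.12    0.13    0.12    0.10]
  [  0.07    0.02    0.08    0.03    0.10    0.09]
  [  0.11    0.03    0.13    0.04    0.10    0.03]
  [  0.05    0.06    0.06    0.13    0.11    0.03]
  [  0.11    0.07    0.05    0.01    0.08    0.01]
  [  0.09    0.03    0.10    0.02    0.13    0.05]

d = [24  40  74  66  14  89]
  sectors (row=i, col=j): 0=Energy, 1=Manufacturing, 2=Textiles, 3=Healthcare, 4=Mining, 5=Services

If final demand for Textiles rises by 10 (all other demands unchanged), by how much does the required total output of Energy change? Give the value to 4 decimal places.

Form M = I − A:
  [  0.91   -0.09   -0.12   -0.13   -0.12   -0.10]
  [ -0.07    0.98   -0.08   -0.03   -0.10   -0.09]
  [ -0.11   -0.03    0.87   -0.04   -0.10   -0.03]
  [ -0.05   -0.06   -0.06    0.87   -0.11   -0.03]
  [ -0.11   -0.07   -0.05   -0.01    0.92   -0.01]
  [ -0.09   -0.03   -0.10   -0.02   -0.13    0.95]
Leontief inverse L = M⁻¹:
  [  1.1933    0.1508    0.2241    0.2002    0.2424    0.1558]
  [  0.1358    1.0577    0.1448    0.0683    0.1740    0.1231]
  [  0.1856    0.0747    1.2066    0.0895    0.1840    0.0695]
  [  0.1173    0.1025    0.1254    1.1799    0.1904    0.0653]
  [  0.1661    0.1045    0.1066    0.0475    1.1435    0.0443]
  [  0.1621    0.0720    0.1700    0.0619    0.2083    1.0860]
Total output x = L · d:
  x_0 = 1.1933·24 + 0.1508·40 + 0.2241·74 + 0.2002·66 + 0.2424·14 + 0.1558·89 = 81.7294
  x_1 = 0.1358·24 + 1.0577·40 + 0.1448·74 + 0.0683·66 + 0.1740·14 + 0.1231·89 = 74.1784
  x_2 = 0.1856·24 + 0.0747·40 + 1.2066·74 + 0.0895·66 + 0.1840·14 + 0.0695·89 = 111.4044
  x_3 = 0.1173·24 + 0.1025·40 + 0.1254·74 + 1.1799·66 + 0.1904·14 + 0.0653·89 = 102.5484
  x_4 = 0.1661·24 + 0.1045·40 + 0.1066·74 + 0.0475·66 + 1.1435·14 + 0.0443·89 = 39.1397
  x_5 = 0.1621·24 + 0.0720·40 + 0.1700·74 + 0.0619·66 + 0.2083·14 + 1.0860·89 = 123.0111
Δx_0 = L[0,2] · Δd_2 = 0.2241 · 10 = 2.2411

2.2411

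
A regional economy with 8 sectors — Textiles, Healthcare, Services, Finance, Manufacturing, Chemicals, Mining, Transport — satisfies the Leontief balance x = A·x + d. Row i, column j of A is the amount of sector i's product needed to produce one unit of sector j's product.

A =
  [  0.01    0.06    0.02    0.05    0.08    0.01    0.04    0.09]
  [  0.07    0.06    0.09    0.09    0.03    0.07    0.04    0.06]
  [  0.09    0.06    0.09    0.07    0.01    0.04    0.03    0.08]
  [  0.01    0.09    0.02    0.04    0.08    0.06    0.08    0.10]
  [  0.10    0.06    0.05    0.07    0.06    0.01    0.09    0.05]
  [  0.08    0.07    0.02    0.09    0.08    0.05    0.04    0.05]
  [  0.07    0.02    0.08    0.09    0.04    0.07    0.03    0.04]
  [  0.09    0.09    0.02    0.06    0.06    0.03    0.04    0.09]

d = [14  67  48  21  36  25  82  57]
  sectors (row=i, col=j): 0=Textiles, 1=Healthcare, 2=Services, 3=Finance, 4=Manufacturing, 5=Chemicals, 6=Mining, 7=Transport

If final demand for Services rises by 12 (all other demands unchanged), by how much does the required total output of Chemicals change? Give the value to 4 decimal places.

0.7239

Form M = I − A:
  [  0.99   -0.06   -0.02   -0.05   -0.08   -0.01   -0.04   -0.09]
  [ -0.07    0.94   -0.09   -0.09   -0.03   -0.07   -0.04   -0.06]
  [ -0.09   -0.06    0.91   -0.07   -0.01   -0.04   -0.03   -0.08]
  [ -0.01   -0.09   -0.02    0.96   -0.08   -0.06   -0.08   -0.10]
  [ -0.10   -0.06   -0.05   -0.07    0.94   -0.01   -0.09   -0.05]
  [ -0.08   -0.07   -0.02   -0.09   -0.08    0.95   -0.04   -0.05]
  [ -0.07   -0.02   -0.08   -0.09   -0.04   -0.07    0.97   -0.04]
  [ -0.09   -0.09   -0.02   -0.06   -0.06   -0.03   -0.04    0.91]
Leontief inverse L = M⁻¹:
  [  1.0562    0.1053    0.0527    0.0966    0.1174    0.0384    0.0757    0.1385]
  [  0.1285    1.1232    0.1347    0.1544    0.0828    0.1109    0.0861    0.1300]
  [  0.1427    0.1184    1.1308    0.1281    0.0577    0.0764    0.0708    0.1459]
  [  0.0723    0.1484    0.0644    1.1047    0.1298    0.0999    0.1250    0.1621]
  [  0.1541    0.1167    0.0942    0.1311    1.1100    0.0477    0.1346    0.1151]
  [  0.1339    0.1290    0.0603    0.1503    0.1325    1.0870    0.0869    0.1144]
  [  0.1193    0.0746    0.1166    0.1444    0.0869    0.1038    1.0709    0.1004]
  [  0.1449    0.1491    0.0610    0.1204    0.1110    0.0666    0.0846    1.1551]
Total output x = L · d:
  x_0 = 1.0562·14 + 0.1053·67 + 0.0527·48 + 0.0966·21 + 0.1174·36 + 0.0384·25 + 0.0757·82 + 0.1385·57 = 45.6880
  x_1 = 0.1285·14 + 1.1232·67 + 0.1347·48 + 0.1544·21 + 0.0828·36 + 0.1109·25 + 0.0861·82 + 0.1300·57 = 106.9888
  x_2 = 0.1427·14 + 0.1184·67 + 1.1308·48 + 0.1281·21 + 0.0577·36 + 0.0764·25 + 0.0708·82 + 0.1459·57 = 85.0123
  x_3 = 0.0723·14 + 0.1484·67 + 0.0644·48 + 1.1047·21 + 0.1298·36 + 0.0999·25 + 0.1250·82 + 0.1621·57 = 63.9081
  x_4 = 0.1541·14 + 0.1167·67 + 0.0942·48 + 0.1311·21 + 1.1100·36 + 0.0477·25 + 0.1346·82 + 0.1151·57 = 75.9996
  x_5 = 0.1339·14 + 0.1290·67 + 0.0603·48 + 0.1503·21 + 0.1325·36 + 1.0870·25 + 0.0869·82 + 0.1144·57 = 62.1623
  x_6 = 0.1193·14 + 0.0746·67 + 0.1166·48 + 0.1444·21 + 0.0869·36 + 0.1038·25 + 1.0709·82 + 0.1004·57 = 114.5552
  x_7 = 0.1449·14 + 0.1491·67 + 0.0610·48 + 0.1204·21 + 0.1110·36 + 0.0666·25 + 0.0846·82 + 1.1551·57 = 95.9151
Δx_5 = L[5,2] · Δd_2 = 0.0603 · 12 = 0.7239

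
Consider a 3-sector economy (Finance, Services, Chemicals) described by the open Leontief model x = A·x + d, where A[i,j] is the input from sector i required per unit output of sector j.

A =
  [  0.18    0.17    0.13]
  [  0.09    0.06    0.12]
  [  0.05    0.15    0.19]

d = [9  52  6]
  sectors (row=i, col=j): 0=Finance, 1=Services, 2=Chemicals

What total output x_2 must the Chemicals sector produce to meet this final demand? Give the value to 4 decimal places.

20.2538

Form M = I − A:
  [  0.82   -0.17   -0.13]
  [ -0.09    0.94   -0.12]
  [ -0.05   -0.15    0.81]
Leontief inverse L = M⁻¹:
  [  1.2636    0.2672    0.2424]
  [  0.1341    1.1179    0.1871]
  [  0.1028    0.2235    1.2842]
Total output x = L · d:
  x_0 = 1.2636·9 + 0.2672·52 + 0.2424·6 = 26.7216
  x_1 = 0.1341·9 + 1.1179·52 + 0.1871·6 = 60.4632
  x_2 = 0.1028·9 + 0.2235·52 + 1.2842·6 = 20.2538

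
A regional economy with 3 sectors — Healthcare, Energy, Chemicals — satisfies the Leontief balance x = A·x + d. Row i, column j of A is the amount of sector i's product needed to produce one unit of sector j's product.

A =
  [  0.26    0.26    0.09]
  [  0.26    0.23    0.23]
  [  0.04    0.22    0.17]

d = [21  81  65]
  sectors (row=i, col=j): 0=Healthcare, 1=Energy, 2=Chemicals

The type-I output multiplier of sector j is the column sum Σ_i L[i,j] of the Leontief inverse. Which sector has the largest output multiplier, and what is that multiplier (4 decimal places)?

Energy (2.7621)

Form M = I − A:
  [  0.74   -0.26   -0.09]
  [ -0.26    0.77   -0.23]
  [ -0.04   -0.22    0.83]
Leontief inverse L = M⁻¹:
  [  1.5945    0.6384    0.3498]
  [  0.6096    1.6544    0.5246]
  [  0.2384    0.4693    1.3607]
Total output x = L · d:
  x_0 = 1.5945·21 + 0.6384·81 + 0.3498·65 = 107.9297
  x_1 = 0.6096·21 + 1.6544·81 + 0.5246·65 = 180.9077
  x_2 = 0.2384·21 + 0.4693·81 + 1.3607·65 = 131.4661
Output multipliers (column sums of L):
  Healthcare: 2.4426
  Energy: 2.7621
  Chemicals: 2.2351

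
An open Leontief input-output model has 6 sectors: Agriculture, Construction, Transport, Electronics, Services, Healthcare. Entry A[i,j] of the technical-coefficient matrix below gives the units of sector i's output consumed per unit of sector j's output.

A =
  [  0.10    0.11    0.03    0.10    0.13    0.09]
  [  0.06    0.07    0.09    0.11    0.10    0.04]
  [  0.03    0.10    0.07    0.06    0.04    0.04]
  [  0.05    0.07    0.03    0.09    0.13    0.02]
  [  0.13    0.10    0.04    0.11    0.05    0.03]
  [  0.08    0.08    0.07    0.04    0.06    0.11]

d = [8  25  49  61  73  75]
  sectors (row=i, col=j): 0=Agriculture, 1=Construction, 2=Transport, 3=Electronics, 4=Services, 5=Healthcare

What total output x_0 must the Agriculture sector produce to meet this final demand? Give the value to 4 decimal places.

Form M = I − A:
  [  0.90   -0.11   -0.03   -0.10   -0.13   -0.09]
  [ -0.06    0.93   -0.09   -0.11   -0.10   -0.04]
  [ -0.03   -0.10    0.93   -0.06   -0.04   -0.04]
  [ -0.05   -0.07   -0.03    0.91   -0.13   -0.02]
  [ -0.13   -0.10   -0.04   -0.11    0.95   -0.03]
  [ -0.08   -0.08   -0.07   -0.04   -0.06    0.89]
Leontief inverse L = M⁻¹:
  [  1.1828    0.1997    0.0841    0.1928    0.2219    0.1442]
  [  0.1231    1.1437    0.1341    0.1851    0.1733    0.0799]
  [  0.0728    0.1519    1.1052    0.1135    0.0924    0.0695]
  [  0.1078    0.1321    0.0658    1.1567    0.1930    0.0523]
  [  0.1948    0.1742    0.0834    0.1880    1.1315    0.0736]
  [  0.1411    0.1504    0.1151    0.1076    0.1277    1.1565]
Total output x = L · d:
  x_0 = 1.1828·8 + 0.1997·25 + 0.0841·49 + 0.1928·61 + 0.2219·73 + 0.1442·75 = 57.3526
  x_1 = 0.1231·8 + 1.1437·25 + 0.1341·49 + 0.1851·61 + 0.1733·73 + 0.0799·75 = 66.0746
  x_2 = 0.0728·8 + 0.1519·25 + 1.1052·49 + 0.1135·61 + 0.0924·73 + 0.0695·75 = 77.4145
  x_3 = 0.1078·8 + 0.1321·25 + 0.0658·49 + 1.1567·61 + 0.1930·73 + 0.0523·75 = 95.9616
  x_4 = 0.1948·8 + 0.1742·25 + 0.0834·49 + 0.1880·61 + 1.1315·73 + 0.0736·75 = 109.5898
  x_5 = 0.1411·8 + 0.1504·25 + 0.1151·49 + 0.1076·61 + 0.1277·73 + 1.1565·75 = 113.1540

57.3526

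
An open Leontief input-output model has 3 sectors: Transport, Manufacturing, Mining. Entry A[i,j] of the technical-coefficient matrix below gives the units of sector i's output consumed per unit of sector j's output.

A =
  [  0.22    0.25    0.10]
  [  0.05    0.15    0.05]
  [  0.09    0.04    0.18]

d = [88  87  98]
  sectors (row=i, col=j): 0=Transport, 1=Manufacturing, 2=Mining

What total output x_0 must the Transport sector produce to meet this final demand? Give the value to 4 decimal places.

170.0177

Form M = I − A:
  [  0.78   -0.25   -0.10]
  [ -0.05    0.85   -0.05]
  [ -0.09   -0.04    0.82]
Leontief inverse L = M⁻¹:
  [  1.3292    0.3997    0.1865]
  [  0.0870    1.2060    0.0842]
  [  0.1501    0.1027    1.2441]
Total output x = L · d:
  x_0 = 1.3292·88 + 0.3997·87 + 0.1865·98 = 170.0177
  x_1 = 0.0870·88 + 1.2060·87 + 0.0842·98 = 120.8285
  x_2 = 0.1501·88 + 0.1027·87 + 1.2441·98 = 144.0667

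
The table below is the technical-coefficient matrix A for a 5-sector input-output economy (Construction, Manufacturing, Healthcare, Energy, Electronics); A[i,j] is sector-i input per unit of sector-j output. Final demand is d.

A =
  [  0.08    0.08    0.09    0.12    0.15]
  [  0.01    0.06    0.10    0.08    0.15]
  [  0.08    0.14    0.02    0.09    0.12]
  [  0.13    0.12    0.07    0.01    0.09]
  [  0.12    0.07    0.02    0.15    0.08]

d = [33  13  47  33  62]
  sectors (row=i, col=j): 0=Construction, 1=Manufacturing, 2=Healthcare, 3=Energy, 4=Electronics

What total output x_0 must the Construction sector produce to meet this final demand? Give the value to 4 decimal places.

Form M = I − A:
  [  0.92   -0.08   -0.09   -0.12   -0.15]
  [ -0.01    0.94   -0.10   -0.08   -0.15]
  [ -0.08   -0.14    0.98   -0.09   -0.12]
  [ -0.13   -0.12   -0.07    0.99   -0.09]
  [ -0.12   -0.07   -0.02   -0.15    0.92]
Leontief inverse L = M⁻¹:
  [  1.1638    0.1658    0.1437    0.2063    0.2557]
  [  0.0747    1.1263    0.1370    0.1471    0.2281]
  [  0.1465    0.2089    1.0713    0.1644    0.2138]
  [  0.1896    0.1860    0.1177    1.0865    0.1829]
  [  0.1916    0.1422    0.0717    0.2188    1.1721]
Total output x = L · d:
  x_0 = 1.1638·33 + 0.1658·13 + 0.1437·47 + 0.2063·33 + 0.2557·62 = 69.9771
  x_1 = 0.0747·33 + 1.1263·13 + 0.1370·47 + 0.1471·33 + 0.2281·62 = 42.5376
  x_2 = 0.1465·33 + 0.2089·13 + 1.0713·47 + 0.1644·33 + 0.2138·62 = 76.5834
  x_3 = 0.1896·33 + 0.1860·13 + 0.1177·47 + 1.0865·33 + 0.1829·62 = 61.4053
  x_4 = 0.1916·33 + 0.1422·13 + 0.0717·47 + 0.2188·33 + 1.1721·62 = 91.4319

69.9771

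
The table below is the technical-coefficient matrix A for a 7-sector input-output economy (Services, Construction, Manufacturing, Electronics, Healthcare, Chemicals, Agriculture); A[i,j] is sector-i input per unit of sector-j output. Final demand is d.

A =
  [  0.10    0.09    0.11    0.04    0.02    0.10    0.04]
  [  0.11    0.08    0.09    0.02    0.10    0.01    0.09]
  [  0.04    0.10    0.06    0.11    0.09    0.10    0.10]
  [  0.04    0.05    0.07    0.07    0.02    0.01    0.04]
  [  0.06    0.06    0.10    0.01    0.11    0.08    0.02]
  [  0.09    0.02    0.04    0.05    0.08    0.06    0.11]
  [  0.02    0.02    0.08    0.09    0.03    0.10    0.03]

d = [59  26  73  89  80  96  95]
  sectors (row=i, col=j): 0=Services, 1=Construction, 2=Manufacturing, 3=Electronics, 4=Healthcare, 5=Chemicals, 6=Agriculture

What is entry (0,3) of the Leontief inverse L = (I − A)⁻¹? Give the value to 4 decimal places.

L[0,3] = 0.0949

Form M = I − A:
  [  0.90   -0.09   -0.11   -0.04   -0.02   -0.10   -0.04]
  [ -0.11    0.92   -0.09   -0.02   -0.10   -0.01   -0.09]
  [ -0.04   -0.10    0.94   -0.11   -0.09   -0.10   -0.10]
  [ -0.04   -0.05   -0.07    0.93   -0.02   -0.01   -0.04]
  [ -0.06   -0.06   -0.10   -0.01    0.89   -0.08   -0.02]
  [ -0.09   -0.02   -0.04   -0.05   -0.08    0.94   -0.11]
  [ -0.02   -0.02   -0.08   -0.09   -0.03   -0.10    0.97]
Leontief inverse L = M⁻¹:
  [  1.1660    0.1503    0.1826    0.0949    0.0820    0.1642    0.1051]
  [  0.1721    1.1414    0.1678    0.0718    0.1626    0.0784    0.1455]
  [  0.1094    0.1620    1.1433    0.1703    0.1609    0.1682    0.1668]
  [  0.0743    0.0857    0.1131    1.1039    0.0541    0.0451    0.0744]
  [  0.1174    0.1135    0.1656    0.0544    1.1720    0.1396    0.0747]
  [  0.1411    0.0666    0.1048    0.0966    0.1293    1.1194    0.1564]
  [  0.0617    0.0583    0.1279    0.1316    0.0729    0.1428    1.0752]
Total output x = L · d:
  x_0 = 1.1660·59 + 0.1503·26 + 0.1826·73 + 0.0949·89 + 0.0820·80 + 0.1642·96 + 0.1051·95 = 126.7776
  x_1 = 0.1721·59 + 1.1414·26 + 0.1678·73 + 0.0718·89 + 0.1626·80 + 0.0784·96 + 0.1455·95 = 92.8302
  x_2 = 0.1094·59 + 0.1620·26 + 1.1433·73 + 0.1703·89 + 0.1609·80 + 0.1682·96 + 0.1668·95 = 154.1592
  x_3 = 0.0743·59 + 0.0857·26 + 0.1131·73 + 1.1039·89 + 0.0541·80 + 0.0451·96 + 0.0744·95 = 128.8499
  x_4 = 0.1174·59 + 0.1135·26 + 0.1656·73 + 0.0544·89 + 1.1720·80 + 0.1396·96 + 0.0747·95 = 141.0741
  x_5 = 0.1411·59 + 0.0666·26 + 0.1048·73 + 0.0966·89 + 0.1293·80 + 1.1194·96 + 0.1564·95 = 158.9670
  x_6 = 0.0617·59 + 0.0583·26 + 0.1279·73 + 0.1316·89 + 0.0729·80 + 0.1428·96 + 1.0752·95 = 147.8869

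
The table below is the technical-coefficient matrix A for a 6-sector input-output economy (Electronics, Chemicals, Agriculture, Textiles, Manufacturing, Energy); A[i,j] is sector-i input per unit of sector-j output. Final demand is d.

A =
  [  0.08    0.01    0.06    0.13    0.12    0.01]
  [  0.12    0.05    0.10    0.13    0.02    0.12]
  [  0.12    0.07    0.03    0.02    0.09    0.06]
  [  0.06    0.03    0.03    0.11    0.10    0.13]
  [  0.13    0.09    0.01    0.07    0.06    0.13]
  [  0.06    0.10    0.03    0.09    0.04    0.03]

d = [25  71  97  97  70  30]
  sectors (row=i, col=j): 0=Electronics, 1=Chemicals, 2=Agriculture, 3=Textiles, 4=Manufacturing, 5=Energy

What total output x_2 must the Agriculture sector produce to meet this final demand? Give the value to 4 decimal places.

137.2123

Form M = I − A:
  [  0.92   -0.01   -0.06   -0.13   -0.12   -0.01]
  [ -0.12    0.95   -0.10   -0.13   -0.02   -0.12]
  [ -0.12   -0.07    0.97   -0.02   -0.09   -0.06]
  [ -0.06   -0.03   -0.03    0.89   -0.10   -0.13]
  [ -0.13   -0.09   -0.01   -0.07    0.94   -0.13]
  [ -0.06   -0.10   -0.03   -0.09   -0.04    0.97]
Leontief inverse L = M⁻¹:
  [  1.1479    0.0496    0.0864    0.1985    0.1801    0.0741]
  [  0.2017    1.1008    0.1396    0.2199    0.0940    0.1890]
  [  0.1857    0.1082    1.0613    0.0893    0.1419    0.1119]
  [  0.1309    0.0790    0.0607    1.1879    0.1589    0.1954]
  [  0.2061    0.1377    0.0494    0.1593    1.1230    0.1941]
  [  0.1182    0.1329    0.0602    0.1545    0.0863    1.0846]
Total output x = L · d:
  x_0 = 1.1479·25 + 0.0496·71 + 0.0864·97 + 0.1985·97 + 0.1801·70 + 0.0741·30 = 74.6874
  x_1 = 0.2017·25 + 1.1008·71 + 0.1396·97 + 0.2199·97 + 0.0940·70 + 0.1890·30 = 130.3125
  x_2 = 0.1857·25 + 0.1082·71 + 1.0613·97 + 0.0893·97 + 0.1419·70 + 0.1119·30 = 137.2123
  x_3 = 0.1309·25 + 0.0790·71 + 0.0607·97 + 1.1879·97 + 0.1589·70 + 0.1954·30 = 146.9673
  x_4 = 0.2061·25 + 0.1377·71 + 0.0494·97 + 0.1593·97 + 1.1230·70 + 0.1941·30 = 119.6070
  x_5 = 0.1182·25 + 0.1329·71 + 0.0602·97 + 0.1545·97 + 0.0863·70 + 1.0846·30 = 71.7940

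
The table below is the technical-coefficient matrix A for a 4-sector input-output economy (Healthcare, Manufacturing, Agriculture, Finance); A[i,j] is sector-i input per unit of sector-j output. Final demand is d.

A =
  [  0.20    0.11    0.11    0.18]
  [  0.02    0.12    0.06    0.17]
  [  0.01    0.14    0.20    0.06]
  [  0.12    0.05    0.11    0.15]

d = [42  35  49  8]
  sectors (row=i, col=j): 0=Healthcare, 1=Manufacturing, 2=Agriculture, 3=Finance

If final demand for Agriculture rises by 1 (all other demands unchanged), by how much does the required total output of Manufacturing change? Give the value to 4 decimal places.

0.1341

Form M = I − A:
  [  0.80   -0.11   -0.11   -0.18]
  [ -0.02    0.88   -0.06   -0.17]
  [ -0.01   -0.14    0.80   -0.06]
  [ -0.12   -0.05   -0.11    0.85]
Leontief inverse L = M⁻¹:
  [  1.3094    0.2216    0.2432    0.3388]
  [  0.0703    1.1813    0.1341    0.2606]
  [  0.0433    0.2192    1.2922    0.1442]
  [  0.1946    0.1291    0.2095    1.2583]
Total output x = L · d:
  x_0 = 1.3094·42 + 0.2216·35 + 0.2432·49 + 0.3388·8 = 77.3808
  x_1 = 0.0703·42 + 1.1813·35 + 0.1341·49 + 0.2606·8 = 52.9535
  x_2 = 0.0433·42 + 0.2192·35 + 1.2922·49 + 0.1442·8 = 73.9608
  x_3 = 0.1946·42 + 0.1291·35 + 0.2095·49 + 1.2583·8 = 33.0224
Δx_1 = L[1,2] · Δd_2 = 0.1341 · 1 = 0.1341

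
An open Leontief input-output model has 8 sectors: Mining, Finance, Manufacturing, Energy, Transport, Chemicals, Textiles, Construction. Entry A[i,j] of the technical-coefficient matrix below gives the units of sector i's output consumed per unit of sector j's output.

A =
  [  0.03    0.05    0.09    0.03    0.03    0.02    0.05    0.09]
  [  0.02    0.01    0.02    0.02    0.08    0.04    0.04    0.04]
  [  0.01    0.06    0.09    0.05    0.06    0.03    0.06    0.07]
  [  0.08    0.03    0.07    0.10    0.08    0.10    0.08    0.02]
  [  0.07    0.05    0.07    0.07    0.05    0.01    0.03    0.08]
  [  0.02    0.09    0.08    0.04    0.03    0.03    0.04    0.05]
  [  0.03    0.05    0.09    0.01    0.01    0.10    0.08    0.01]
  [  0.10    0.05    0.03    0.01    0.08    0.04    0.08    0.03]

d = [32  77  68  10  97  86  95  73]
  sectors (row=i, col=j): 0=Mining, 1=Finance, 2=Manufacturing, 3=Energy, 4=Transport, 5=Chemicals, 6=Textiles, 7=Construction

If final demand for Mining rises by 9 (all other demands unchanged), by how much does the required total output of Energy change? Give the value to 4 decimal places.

Form M = I − A:
  [  0.97   -0.05   -0.09   -0.03   -0.03   -0.02   -0.05   -0.09]
  [ -0.02    0.99   -0.02   -0.02   -0.08   -0.04   -0.04   -0.04]
  [ -0.01   -0.06    0.91   -0.05   -0.06   -0.03   -0.06   -0.07]
  [ -0.08   -0.03   -0.07    0.90   -0.08   -0.10   -0.08   -0.02]
  [ -0.07   -0.05   -0.07   -0.07    0.95   -0.01   -0.03   -0.08]
  [ -0.02   -0.09   -0.08   -0.04   -0.03    0.97   -0.04   -0.05]
  [ -0.03   -0.05   -0.09   -0.01   -0.01   -0.10    0.92   -0.01]
  [ -0.10   -0.05   -0.03   -0.01   -0.08   -0.04   -0.08    0.97]
Leontief inverse L = M⁻¹:
  [  1.0595    0.0817    0.1331    0.0542    0.0660    0.0498    0.0894    0.1213]
  [  0.0423    1.0337    0.0516    0.0393    0.1029    0.0596    0.0655    0.0633]
  [  0.0427    0.0949    1.1383    0.0797    0.0998    0.0641    0.1027    0.1043]
  [  0.1207    0.0791    0.1398    1.1433    0.1273    0.1459    0.1349    0.0675]
  [  0.1052    0.0842    0.1189    0.1009    1.0910    0.0434    0.0735    0.1169]
  [  0.0462    0.1191    0.1205    0.0648    0.0655    1.0590    0.0763    0.0800]
  [  0.0499    0.0838    0.1353    0.0327    0.0391    0.1291    1.1153    0.0399]
  [  0.1287    0.0842    0.0790    0.0356    0.1124    0.0696    0.1184    1.0668]
Total output x = L · d:
  x_0 = 1.0595·32 + 0.0817·77 + 0.1331·68 + 0.0542·10 + 0.0660·97 + 0.0498·86 + 0.0894·95 + 0.1213·73 = 77.8285
  x_1 = 0.0423·32 + 1.0337·77 + 0.0516·68 + 0.0393·10 + 0.1029·97 + 0.0596·86 + 0.0655·95 + 0.0633·73 = 110.7936
  x_2 = 0.0427·32 + 0.0949·77 + 1.1383·68 + 0.0797·10 + 0.0998·97 + 0.0641·86 + 0.1027·95 + 0.1043·73 = 119.4381
  x_3 = 0.1207·32 + 0.0791·77 + 0.1398·68 + 1.1433·10 + 0.1273·97 + 0.1459·86 + 0.1349·95 + 0.0675·73 = 73.5418
  x_4 = 0.1052·32 + 0.0842·77 + 0.1189·68 + 0.1009·10 + 1.0910·97 + 0.0434·86 + 0.0735·95 + 0.1169·73 = 144.0248
  x_5 = 0.0462·32 + 0.1191·77 + 0.1205·68 + 0.0648·10 + 0.0655·97 + 1.0590·86 + 0.0763·95 + 0.0800·73 = 130.0162
  x_6 = 0.0499·32 + 0.0838·77 + 0.1353·68 + 0.0327·10 + 0.0391·97 + 0.1291·86 + 1.1153·95 + 0.0399·73 = 141.3311
  x_7 = 0.1287·32 + 0.0842·77 + 0.0790·68 + 0.0356·10 + 0.1124·97 + 0.0696·86 + 0.1184·95 + 1.0668·73 = 122.3404
Δx_3 = L[3,0] · Δd_0 = 0.1207 · 9 = 1.0863

1.0863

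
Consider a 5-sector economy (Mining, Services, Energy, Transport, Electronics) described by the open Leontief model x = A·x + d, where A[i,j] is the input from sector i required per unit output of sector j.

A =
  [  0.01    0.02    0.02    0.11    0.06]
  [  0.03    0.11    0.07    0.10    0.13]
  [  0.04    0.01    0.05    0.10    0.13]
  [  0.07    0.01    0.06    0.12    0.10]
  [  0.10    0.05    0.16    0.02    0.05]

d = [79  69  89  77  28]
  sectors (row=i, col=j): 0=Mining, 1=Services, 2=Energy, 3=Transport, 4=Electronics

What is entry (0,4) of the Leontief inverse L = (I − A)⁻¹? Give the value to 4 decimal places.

L[0,4] = 0.0907

Form M = I − A:
  [  0.99   -0.02   -0.02   -0.11   -0.06]
  [ -0.03    0.89   -0.07   -0.10   -0.13]
  [ -0.04   -0.01    0.95   -0.10   -0.13]
  [ -0.07   -0.01   -0.06    0.88   -0.10]
  [ -0.10   -0.05   -0.16   -0.02    0.95]
Leontief inverse L = M⁻¹:
  [  1.0320    0.0304    0.0481    0.1400    0.0907]
  [  0.0705    1.1393    0.1281    0.1573    0.1944]
  [  0.0723    0.0252    1.0939    0.1401    0.1725]
  [  0.1022    0.0248    0.1024    1.1669    0.1467]
  [  0.1267    0.0679    0.1982    0.0712    1.1045]
Total output x = L · d:
  x_0 = 1.0320·79 + 0.0304·69 + 0.0481·89 + 0.1400·77 + 0.0907·28 = 101.2224
  x_1 = 0.0705·79 + 1.1393·69 + 0.1281·89 + 0.1573·77 + 0.1944·28 = 113.1333
  x_2 = 0.0723·79 + 0.0252·69 + 1.0939·89 + 0.1401·77 + 0.1725·28 = 120.4237
  x_3 = 0.1022·79 + 0.0248·69 + 0.1024·89 + 1.1669·77 + 0.1467·28 = 112.8596
  x_4 = 0.1267·79 + 0.0679·69 + 0.1982·89 + 0.0712·77 + 1.1045·28 = 68.7409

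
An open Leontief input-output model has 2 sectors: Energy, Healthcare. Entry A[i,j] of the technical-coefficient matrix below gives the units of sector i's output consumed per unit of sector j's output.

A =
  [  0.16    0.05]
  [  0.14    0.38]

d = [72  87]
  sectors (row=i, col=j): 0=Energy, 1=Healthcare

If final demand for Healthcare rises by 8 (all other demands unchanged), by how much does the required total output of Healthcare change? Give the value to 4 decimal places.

Form M = I − A:
  [  0.84   -0.05]
  [ -0.14    0.62]
Leontief inverse L = M⁻¹:
  [  1.2067    0.0973]
  [  0.2725    1.6349]
Total output x = L · d:
  x_0 = 1.2067·72 + 0.0973·87 = 95.3484
  x_1 = 0.2725·72 + 1.6349·87 = 161.8529
Δx_1 = L[1,1] · Δd_1 = 1.6349 · 8 = 13.0790

13.0790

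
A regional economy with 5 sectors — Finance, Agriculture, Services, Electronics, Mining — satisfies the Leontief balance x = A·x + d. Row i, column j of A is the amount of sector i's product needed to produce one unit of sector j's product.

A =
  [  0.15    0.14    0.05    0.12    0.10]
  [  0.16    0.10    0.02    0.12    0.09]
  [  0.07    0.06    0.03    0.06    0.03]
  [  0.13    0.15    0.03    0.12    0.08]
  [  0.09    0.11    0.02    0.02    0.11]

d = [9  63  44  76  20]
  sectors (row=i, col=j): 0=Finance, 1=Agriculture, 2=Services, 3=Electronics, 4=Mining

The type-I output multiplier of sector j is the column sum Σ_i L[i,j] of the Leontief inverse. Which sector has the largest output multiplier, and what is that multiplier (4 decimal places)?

Form M = I − A:
  [  0.85   -0.14   -0.05   -0.12   -0.10]
  [ -0.16    0.90   -0.02   -0.12   -0.09]
  [ -0.07   -0.06    0.97   -0.06   -0.03]
  [ -0.13   -0.15   -0.03    0.88   -0.08]
  [ -0.09   -0.11   -0.02   -0.02    0.89]
Leontief inverse L = M⁻¹:
  [  1.2880    0.2667    0.0828    0.2221    0.1944]
  [  0.2839    1.2153    0.0499    0.2118    0.1755]
  [  0.1319    0.1167    1.0449    0.1068    0.0714]
  [  0.2590    0.2674    0.0599    1.2160    0.1675]
  [  0.1741    0.1858    0.0394    0.0784    1.1703]
Total output x = L · d:
  x_0 = 1.2880·9 + 0.2667·63 + 0.0828·44 + 0.2221·76 + 0.1944·20 = 52.7990
  x_1 = 0.2839·9 + 1.2153·63 + 0.0499·44 + 0.2118·76 + 0.1755·20 = 100.9245
  x_2 = 0.1319·9 + 0.1167·63 + 1.0449·44 + 0.1068·76 + 0.0714·20 = 64.0592
  x_3 = 0.2590·9 + 0.2674·63 + 0.0599·44 + 1.2160·76 + 0.1675·20 = 117.5837
  x_4 = 0.1741·9 + 0.1858·63 + 0.0394·44 + 0.0784·76 + 1.1703·20 = 44.3668
Output multipliers (column sums of L):
  Finance: 2.1369
  Agriculture: 2.0519
  Services: 1.2768
  Electronics: 1.8351
  Mining: 1.7792

Finance (2.1369)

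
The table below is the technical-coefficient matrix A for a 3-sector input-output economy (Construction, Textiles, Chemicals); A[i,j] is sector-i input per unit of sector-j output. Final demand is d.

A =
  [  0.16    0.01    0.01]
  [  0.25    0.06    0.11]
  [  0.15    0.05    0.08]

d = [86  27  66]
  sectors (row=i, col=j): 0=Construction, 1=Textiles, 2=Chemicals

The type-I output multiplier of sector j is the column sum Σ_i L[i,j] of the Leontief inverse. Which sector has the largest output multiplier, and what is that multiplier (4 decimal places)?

Construction (1.7544)

Form M = I − A:
  [  0.84   -0.01   -0.01]
  [ -0.25    0.94   -0.11]
  [ -0.15   -0.05    0.92]
Leontief inverse L = M⁻¹:
  [  1.1971    0.0135    0.0146]
  [  0.3434    1.0745    0.1322]
  [  0.2138    0.0606    1.0965]
Total output x = L · d:
  x_0 = 1.1971·86 + 0.0135·27 + 0.0146·66 = 104.2818
  x_1 = 0.3434·86 + 1.0745·27 + 0.1322·66 = 67.2704
  x_2 = 0.2138·86 + 0.0606·27 + 1.0965·66 = 92.3976
Output multipliers (column sums of L):
  Construction: 1.7544
  Textiles: 1.1486
  Chemicals: 1.2434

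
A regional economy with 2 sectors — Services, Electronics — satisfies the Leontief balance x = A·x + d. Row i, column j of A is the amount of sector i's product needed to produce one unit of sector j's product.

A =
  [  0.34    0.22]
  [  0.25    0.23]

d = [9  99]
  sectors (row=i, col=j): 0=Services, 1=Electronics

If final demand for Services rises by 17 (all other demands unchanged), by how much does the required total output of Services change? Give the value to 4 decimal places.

Form M = I − A:
  [  0.66   -0.22]
  [ -0.25    0.77]
Leontief inverse L = M⁻¹:
  [  1.6990    0.4854]
  [  0.5516    1.4563]
Total output x = L · d:
  x_0 = 1.6990·9 + 0.4854·99 = 63.3495
  x_1 = 0.5516·9 + 1.4563·99 = 149.1395
Δx_0 = L[0,0] · Δd_0 = 1.6990 · 17 = 28.8835

28.8835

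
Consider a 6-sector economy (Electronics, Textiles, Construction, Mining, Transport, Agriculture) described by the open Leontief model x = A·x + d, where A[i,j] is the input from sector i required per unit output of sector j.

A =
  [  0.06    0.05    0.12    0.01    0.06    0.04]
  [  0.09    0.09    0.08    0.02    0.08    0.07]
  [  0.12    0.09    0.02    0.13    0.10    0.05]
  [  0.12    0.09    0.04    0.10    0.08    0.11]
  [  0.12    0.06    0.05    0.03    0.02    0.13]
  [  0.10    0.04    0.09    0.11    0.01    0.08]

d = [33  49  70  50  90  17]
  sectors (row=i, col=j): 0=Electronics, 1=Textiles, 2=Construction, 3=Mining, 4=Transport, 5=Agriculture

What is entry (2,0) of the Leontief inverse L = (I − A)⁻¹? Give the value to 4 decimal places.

L[2,0] = 0.2089

Form M = I − A:
  [  0.94   -0.05   -0.12   -0.01   -0.06   -0.04]
  [ -0.09    0.91   -0.08   -0.02   -0.08   -0.07]
  [ -0.12   -0.09    0.98   -0.13   -0.10   -0.05]
  [ -0.12   -0.09   -0.04    0.90   -0.08   -0.11]
  [ -0.12   -0.06   -0.05   -0.03    0.98   -0.13]
  [ -0.10   -0.04   -0.09   -0.11   -0.01    0.92]
Leontief inverse L = M⁻¹:
  [  1.1210    0.0926    0.1596    0.0511    0.0975    0.0844]
  [  0.1641    1.1414    0.1339    0.0661    0.1236    0.1266]
  [  0.2089    0.1523    1.0849    0.1825    0.1521    0.1229]
  [  0.2135    0.1542    0.1098    1.1598    0.1334    0.1845]
  [  0.1880    0.1062    0.1055    0.0771    1.0595    0.1809]
  [  0.1770    0.0942    0.1436    0.1658    0.0583    1.1377]
Total output x = L · d:
  x_0 = 1.1210·33 + 0.0926·49 + 0.1596·70 + 0.0511·50 + 0.0975·90 + 0.0844·17 = 65.4714
  x_1 = 0.1641·33 + 1.1414·49 + 0.1339·70 + 0.0661·50 + 0.1236·90 + 0.1266·17 = 87.2967
  x_2 = 0.2089·33 + 0.1523·49 + 1.0849·70 + 0.1825·50 + 0.1521·90 + 0.1229·17 = 115.1992
  x_3 = 0.2135·33 + 0.1542·49 + 0.1098·70 + 1.1598·50 + 0.1334·90 + 0.1845·17 = 95.4221
  x_4 = 0.1880·33 + 0.1062·49 + 0.1055·70 + 0.0771·50 + 1.0595·90 + 0.1809·17 = 121.0786
  x_5 = 0.1770·33 + 0.0942·49 + 0.1436·70 + 0.1658·50 + 0.0583·90 + 1.1377·17 = 53.3849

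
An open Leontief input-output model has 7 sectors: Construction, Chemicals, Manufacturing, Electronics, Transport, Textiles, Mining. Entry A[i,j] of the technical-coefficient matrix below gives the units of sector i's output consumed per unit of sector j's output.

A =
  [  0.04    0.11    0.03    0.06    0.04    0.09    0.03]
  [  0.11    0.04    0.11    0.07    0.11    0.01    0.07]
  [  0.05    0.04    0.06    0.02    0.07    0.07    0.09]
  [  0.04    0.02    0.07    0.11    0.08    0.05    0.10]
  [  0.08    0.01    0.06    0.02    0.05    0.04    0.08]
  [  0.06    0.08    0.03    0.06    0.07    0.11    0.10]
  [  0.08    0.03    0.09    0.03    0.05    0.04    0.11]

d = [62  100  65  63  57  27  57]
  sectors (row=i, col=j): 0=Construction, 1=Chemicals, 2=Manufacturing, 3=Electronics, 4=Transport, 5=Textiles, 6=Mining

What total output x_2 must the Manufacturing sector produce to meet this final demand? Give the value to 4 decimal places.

106.5594

Form M = I − A:
  [  0.96   -0.11   -0.03   -0.06   -0.04   -0.09   -0.03]
  [ -0.11    0.96   -0.11   -0.07   -0.11   -0.01   -0.07]
  [ -0.05   -0.04    0.94   -0.02   -0.07   -0.07   -0.09]
  [ -0.04   -0.02   -0.07    0.89   -0.08   -0.05   -0.10]
  [ -0.08   -0.01   -0.06   -0.02    0.95   -0.04   -0.08]
  [ -0.06   -0.08   -0.03   -0.06   -0.07    0.89   -0.10]
  [ -0.08   -0.03   -0.09   -0.03   -0.05   -0.04    0.89]
Leontief inverse L = M⁻¹:
  [  1.0899    0.1450    0.0779    0.1006    0.0914    0.1318    0.0903]
  [  0.1669    1.0814    0.1665    0.1128    0.1661    0.0623    0.1421]
  [  0.0972    0.0735    1.1046    0.0523    0.1146    0.1123    0.1496]
  [  0.0922    0.0546    0.1232    1.1523    0.1326    0.0981    0.1723]
  [  0.1176    0.0402    0.0960    0.0472    1.0857    0.0771    0.1284]
  [  0.1217    0.1238    0.0888    0.1073    0.1301    1.1641    0.1774]
  [  0.1286    0.0666    0.1379    0.0645    0.0967    0.0853    1.1726]
Total output x = L · d:
  x_0 = 1.0899·62 + 0.1450·100 + 0.0779·65 + 0.1006·63 + 0.0914·57 + 0.1318·27 + 0.0903·57 = 107.3932
  x_1 = 0.1669·62 + 1.0814·100 + 0.1665·65 + 0.1128·63 + 0.1661·57 + 0.0623·27 + 0.1421·57 = 155.6630
  x_2 = 0.0972·62 + 0.0735·100 + 1.1046·65 + 0.0523·63 + 0.1146·57 + 0.1123·27 + 0.1496·57 = 106.5594
  x_3 = 0.0922·62 + 0.0546·100 + 0.1232·65 + 1.1523·63 + 0.1326·57 + 0.0981·27 + 0.1723·57 = 111.8139
  x_4 = 0.1176·62 + 0.0402·100 + 0.0960·65 + 0.0472·63 + 1.0857·57 + 0.0771·27 + 0.1284·57 = 91.8096
  x_5 = 0.1217·62 + 0.1238·100 + 0.0888·65 + 0.1073·63 + 0.1301·57 + 1.1641·27 + 0.1774·57 = 81.4153
  x_6 = 0.1286·62 + 0.0666·100 + 0.1379·65 + 0.0645·63 + 0.0967·57 + 0.0853·27 + 1.1726·57 = 102.3070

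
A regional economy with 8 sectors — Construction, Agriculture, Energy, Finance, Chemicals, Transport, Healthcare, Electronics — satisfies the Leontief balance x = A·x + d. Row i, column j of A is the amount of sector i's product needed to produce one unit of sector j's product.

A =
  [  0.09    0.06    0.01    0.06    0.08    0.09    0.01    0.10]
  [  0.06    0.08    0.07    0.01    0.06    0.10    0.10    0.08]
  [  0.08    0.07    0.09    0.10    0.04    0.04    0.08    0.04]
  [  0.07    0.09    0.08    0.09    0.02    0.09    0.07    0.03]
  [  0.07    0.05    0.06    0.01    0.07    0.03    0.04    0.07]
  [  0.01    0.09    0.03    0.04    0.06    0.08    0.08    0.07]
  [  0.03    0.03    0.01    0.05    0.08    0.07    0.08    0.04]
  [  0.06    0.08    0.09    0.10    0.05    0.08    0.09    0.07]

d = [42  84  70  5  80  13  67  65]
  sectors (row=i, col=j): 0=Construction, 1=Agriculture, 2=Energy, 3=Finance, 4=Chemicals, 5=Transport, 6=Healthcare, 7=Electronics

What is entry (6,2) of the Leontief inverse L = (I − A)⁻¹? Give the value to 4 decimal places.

Form M = I − A:
  [  0.91   -0.06   -0.01   -0.06   -0.08   -0.09   -0.01   -0.10]
  [ -0.06    0.92   -0.07   -0.01   -0.06   -0.10   -0.10   -0.08]
  [ -0.08   -0.07    0.91   -0.10   -0.04   -0.04   -0.08   -0.04]
  [ -0.07   -0.09   -0.08    0.91   -0.02   -0.09   -0.07   -0.03]
  [ -0.07   -0.05   -0.06   -0.01    0.93   -0.03   -0.04   -0.07]
  [ -0.01   -0.09   -0.03   -0.04   -0.06    0.92   -0.08   -0.07]
  [ -0.03   -0.03   -0.01   -0.05   -0.08   -0.07    0.92   -0.04]
  [ -0.06   -0.08   -0.09   -0.10   -0.05   -0.08   -0.09    0.93]
Leontief inverse L = M⁻¹:
  [  1.1484    0.1321    0.0651    0.1159    0.1390    0.1659    0.0782    0.1677]
  [  0.1204    1.1550    0.1276    0.0704    0.1271    0.1807    0.1793    0.1509]
  [  0.1443    0.1444    1.1488    0.1639    0.1014    0.1201    0.1549    0.1060]
  [  0.1311    0.1661    0.1377    1.1517    0.0816    0.1718    0.1470    0.0969]
  [  0.1184    0.1040    0.1039    0.0551    1.1181    0.0871    0.0940    0.1227]
  [  0.0585    0.1528    0.0797    0.0881    0.1138    1.1474    0.1480    0.1270]
  [  0.0705    0.0805    0.0482    0.0894    0.1253    0.1243    1.1322    0.0869]
  [  0.1307    0.1662    0.1583    0.1724    0.1205    0.1718    0.1786    1.1457]
Total output x = L · d:
  x_0 = 1.1484·42 + 0.1321·84 + 0.0651·70 + 0.1159·5 + 0.1390·80 + 0.1659·13 + 0.0782·67 + 0.1677·65 = 93.8825
  x_1 = 0.1204·42 + 1.1550·84 + 0.1276·70 + 0.0704·5 + 0.1271·80 + 0.1807·13 + 0.1793·67 + 0.1509·65 = 145.6947
  x_2 = 0.1443·42 + 0.1444·84 + 1.1488·70 + 0.1639·5 + 0.1014·80 + 0.1201·13 + 0.1549·67 + 0.1060·65 = 126.3678
  x_3 = 0.1311·42 + 0.1661·84 + 0.1377·70 + 1.1517·5 + 0.0816·80 + 0.1718·13 + 0.1470·67 + 0.0969·65 = 59.7699
  x_4 = 0.1184·42 + 0.1040·84 + 0.1039·70 + 0.0551·5 + 1.1181·80 + 0.0871·13 + 0.0940·67 + 0.1227·65 = 126.1166
  x_5 = 0.0585·42 + 0.1528·84 + 0.0797·70 + 0.0881·5 + 0.1138·80 + 1.1474·13 + 0.1480·67 + 0.1270·65 = 63.4950
  x_6 = 0.0705·42 + 0.0805·84 + 0.0482·70 + 0.0894·5 + 0.1253·80 + 0.1243·13 + 1.1322·67 + 0.0869·65 = 106.6975
  x_7 = 0.1307·42 + 0.1662·84 + 0.1583·70 + 0.1724·5 + 0.1205·80 + 0.1718·13 + 0.1786·67 + 1.1457·65 = 129.7063

L[6,2] = 0.0482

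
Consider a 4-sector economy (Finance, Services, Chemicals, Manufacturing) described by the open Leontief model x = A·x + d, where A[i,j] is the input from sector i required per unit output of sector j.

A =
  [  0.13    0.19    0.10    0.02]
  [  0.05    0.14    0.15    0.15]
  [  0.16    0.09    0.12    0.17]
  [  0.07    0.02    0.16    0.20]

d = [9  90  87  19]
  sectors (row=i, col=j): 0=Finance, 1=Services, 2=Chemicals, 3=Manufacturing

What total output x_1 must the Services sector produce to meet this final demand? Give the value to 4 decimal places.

Form M = I − A:
  [  0.87   -0.19   -0.10   -0.02]
  [ -0.05    0.86   -0.15   -0.15]
  [ -0.16   -0.09    0.88   -0.17]
  [ -0.07   -0.02   -0.16    0.80]
Leontief inverse L = M⁻¹:
  [  1.2158    0.2938    0.2120    0.1305]
  [  0.1459    1.2311    0.2799    0.2940]
  [  0.2676    0.1979    1.2570    0.3109]
  [  0.1635    0.0961    0.2770    1.3310]
Total output x = L · d:
  x_0 = 1.2158·9 + 0.2938·90 + 0.2120·87 + 0.1305·19 = 58.3085
  x_1 = 0.1459·9 + 1.2311·90 + 0.2799·87 + 0.2940·19 = 142.0508
  x_2 = 0.2676·9 + 0.1979·90 + 1.2570·87 + 0.3109·19 = 135.4876
  x_3 = 0.1635·9 + 0.0961·90 + 0.2770·87 + 1.3310·19 = 59.5008

142.0508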